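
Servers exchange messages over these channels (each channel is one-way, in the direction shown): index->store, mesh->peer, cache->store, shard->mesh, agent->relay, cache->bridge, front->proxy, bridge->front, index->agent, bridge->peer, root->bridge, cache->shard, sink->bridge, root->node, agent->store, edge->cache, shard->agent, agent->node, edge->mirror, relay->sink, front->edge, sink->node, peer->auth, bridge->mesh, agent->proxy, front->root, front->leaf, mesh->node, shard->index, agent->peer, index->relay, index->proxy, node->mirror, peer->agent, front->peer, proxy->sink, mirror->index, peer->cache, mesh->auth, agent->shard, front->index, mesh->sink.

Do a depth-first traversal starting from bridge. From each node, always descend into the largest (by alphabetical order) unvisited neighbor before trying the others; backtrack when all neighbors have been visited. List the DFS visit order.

bridge, peer, cache, store, shard, mesh, sink, node, mirror, index, relay, proxy, agent, auth, front, root, leaf, edge

Visit bridge
bridge → peer
peer → cache
cache → store
cache → shard
shard → mesh
mesh → sink
sink → node
node → mirror
mirror → index
index → relay
index → proxy
index → agent
mesh → auth
bridge → front
front → root
front → leaf
front → edge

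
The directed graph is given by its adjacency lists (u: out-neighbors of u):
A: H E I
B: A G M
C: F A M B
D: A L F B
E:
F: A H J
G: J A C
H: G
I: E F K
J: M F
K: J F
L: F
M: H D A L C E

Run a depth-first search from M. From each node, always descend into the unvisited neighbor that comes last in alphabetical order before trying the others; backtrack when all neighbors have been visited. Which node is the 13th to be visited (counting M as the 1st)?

D

Visit M
M → L
L → F
F → J
F → H
H → G
G → C
C → B
B → A
A → I
I → K
I → E
M → D

Visit order: M, L, F, J, H, G, C, B, A, I, K, E, D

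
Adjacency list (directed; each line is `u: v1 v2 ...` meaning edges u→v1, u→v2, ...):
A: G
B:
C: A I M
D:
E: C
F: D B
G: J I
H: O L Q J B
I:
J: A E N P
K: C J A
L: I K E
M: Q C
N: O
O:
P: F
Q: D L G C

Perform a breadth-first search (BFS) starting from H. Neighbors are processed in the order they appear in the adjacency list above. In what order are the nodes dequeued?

Visit H; enqueue O, L, Q, J, B → queue [O, L, Q, J, B]
Visit O → queue [L, Q, J, B]
Visit L; enqueue I, K, E → queue [Q, J, B, I, K, E]
Visit Q; enqueue D, G, C → queue [J, B, I, K, E, D, G, C]
Visit J; enqueue A, N, P → queue [B, I, K, E, D, G, C, A, N, P]
Visit B → queue [I, K, E, D, G, C, A, N, P]
Visit I → queue [K, E, D, G, C, A, N, P]
Visit K → queue [E, D, G, C, A, N, P]
Visit E → queue [D, G, C, A, N, P]
Visit D → queue [G, C, A, N, P]
Visit G → queue [C, A, N, P]
Visit C; enqueue M → queue [A, N, P, M]
Visit A → queue [N, P, M]
Visit N → queue [P, M]
Visit P; enqueue F → queue [M, F]
Visit M → queue [F]
Visit F → queue []

H, O, L, Q, J, B, I, K, E, D, G, C, A, N, P, M, F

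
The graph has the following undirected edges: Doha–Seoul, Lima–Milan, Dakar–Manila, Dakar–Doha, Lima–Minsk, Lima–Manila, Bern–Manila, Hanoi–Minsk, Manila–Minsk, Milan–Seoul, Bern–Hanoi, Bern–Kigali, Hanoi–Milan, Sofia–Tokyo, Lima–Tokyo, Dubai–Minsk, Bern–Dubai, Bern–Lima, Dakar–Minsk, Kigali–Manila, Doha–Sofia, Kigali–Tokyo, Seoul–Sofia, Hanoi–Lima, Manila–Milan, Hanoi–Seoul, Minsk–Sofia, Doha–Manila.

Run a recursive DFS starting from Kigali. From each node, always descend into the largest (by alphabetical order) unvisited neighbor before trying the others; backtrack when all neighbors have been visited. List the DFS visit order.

Kigali, Tokyo, Sofia, Seoul, Milan, Manila, Minsk, Lima, Hanoi, Bern, Dubai, Dakar, Doha

Visit Kigali
Kigali → Tokyo
Tokyo → Sofia
Sofia → Seoul
Seoul → Milan
Milan → Manila
Manila → Minsk
Minsk → Lima
Lima → Hanoi
Hanoi → Bern
Bern → Dubai
Minsk → Dakar
Dakar → Doha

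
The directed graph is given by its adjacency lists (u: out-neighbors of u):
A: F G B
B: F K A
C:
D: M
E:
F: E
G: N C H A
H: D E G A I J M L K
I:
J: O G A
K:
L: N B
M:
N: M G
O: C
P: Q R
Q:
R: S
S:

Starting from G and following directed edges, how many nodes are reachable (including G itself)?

15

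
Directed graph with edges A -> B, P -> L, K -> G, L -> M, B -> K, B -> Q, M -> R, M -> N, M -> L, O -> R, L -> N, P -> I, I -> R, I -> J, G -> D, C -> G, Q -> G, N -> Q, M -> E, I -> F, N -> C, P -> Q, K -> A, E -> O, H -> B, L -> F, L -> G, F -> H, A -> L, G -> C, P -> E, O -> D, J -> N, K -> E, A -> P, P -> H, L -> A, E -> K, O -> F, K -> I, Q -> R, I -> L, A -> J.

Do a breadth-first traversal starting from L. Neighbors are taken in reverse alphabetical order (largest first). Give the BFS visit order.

L → N → M → G → F → A → Q → C → R → E → D → H → P → J → B → O → K → I

Visit L; enqueue N, M, G, F, A → queue [N, M, G, F, A]
Visit N; enqueue Q, C → queue [M, G, F, A, Q, C]
Visit M; enqueue R, E → queue [G, F, A, Q, C, R, E]
Visit G; enqueue D → queue [F, A, Q, C, R, E, D]
Visit F; enqueue H → queue [A, Q, C, R, E, D, H]
Visit A; enqueue P, J, B → queue [Q, C, R, E, D, H, P, J, B]
Visit Q → queue [C, R, E, D, H, P, J, B]
Visit C → queue [R, E, D, H, P, J, B]
Visit R → queue [E, D, H, P, J, B]
Visit E; enqueue O, K → queue [D, H, P, J, B, O, K]
Visit D → queue [H, P, J, B, O, K]
Visit H → queue [P, J, B, O, K]
Visit P; enqueue I → queue [J, B, O, K, I]
Visit J → queue [B, O, K, I]
Visit B → queue [O, K, I]
Visit O → queue [K, I]
Visit K → queue [I]
Visit I → queue []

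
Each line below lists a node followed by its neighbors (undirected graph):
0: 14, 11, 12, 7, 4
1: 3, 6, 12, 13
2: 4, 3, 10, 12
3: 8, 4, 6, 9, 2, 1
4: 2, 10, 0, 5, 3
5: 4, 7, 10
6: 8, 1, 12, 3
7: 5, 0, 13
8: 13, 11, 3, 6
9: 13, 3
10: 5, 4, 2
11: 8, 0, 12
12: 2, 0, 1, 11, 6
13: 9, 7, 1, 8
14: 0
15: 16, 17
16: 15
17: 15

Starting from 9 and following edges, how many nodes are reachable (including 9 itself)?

BFS from 9 visits: 9, 13, 3, 7, 1, 8, 4, 6, 2, 5, 0, 12, 11, 10, 14
Reachable nodes: 15 of 18 total.

15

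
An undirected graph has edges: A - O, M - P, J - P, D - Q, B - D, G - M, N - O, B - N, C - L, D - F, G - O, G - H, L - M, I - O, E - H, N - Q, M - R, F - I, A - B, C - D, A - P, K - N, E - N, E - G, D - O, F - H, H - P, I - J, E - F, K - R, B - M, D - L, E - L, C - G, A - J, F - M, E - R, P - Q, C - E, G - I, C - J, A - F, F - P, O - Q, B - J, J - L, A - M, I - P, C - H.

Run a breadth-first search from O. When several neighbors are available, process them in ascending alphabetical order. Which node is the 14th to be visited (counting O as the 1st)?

L

Visit O; enqueue A, D, G, I, N, Q → queue [A, D, G, I, N, Q]
Visit A; enqueue B, F, J, M, P → queue [D, G, I, N, Q, B, F, J, M, P]
Visit D; enqueue C, L → queue [G, I, N, Q, B, F, J, M, P, C, L]
Visit G; enqueue E, H → queue [I, N, Q, B, F, J, M, P, C, L, E, H]
Visit I → queue [N, Q, B, F, J, M, P, C, L, E, H]
Visit N; enqueue K → queue [Q, B, F, J, M, P, C, L, E, H, K]
Visit Q → queue [B, F, J, M, P, C, L, E, H, K]
Visit B → queue [F, J, M, P, C, L, E, H, K]
Visit F → queue [J, M, P, C, L, E, H, K]
Visit J → queue [M, P, C, L, E, H, K]
Visit M; enqueue R → queue [P, C, L, E, H, K, R]
Visit P → queue [C, L, E, H, K, R]
Visit C → queue [L, E, H, K, R]
Visit L → queue [E, H, K, R]
Visit E → queue [H, K, R]
Visit H → queue [K, R]
Visit K → queue [R]
Visit R → queue []

Visit order: O, A, D, G, I, N, Q, B, F, J, M, P, C, L, E, H, K, R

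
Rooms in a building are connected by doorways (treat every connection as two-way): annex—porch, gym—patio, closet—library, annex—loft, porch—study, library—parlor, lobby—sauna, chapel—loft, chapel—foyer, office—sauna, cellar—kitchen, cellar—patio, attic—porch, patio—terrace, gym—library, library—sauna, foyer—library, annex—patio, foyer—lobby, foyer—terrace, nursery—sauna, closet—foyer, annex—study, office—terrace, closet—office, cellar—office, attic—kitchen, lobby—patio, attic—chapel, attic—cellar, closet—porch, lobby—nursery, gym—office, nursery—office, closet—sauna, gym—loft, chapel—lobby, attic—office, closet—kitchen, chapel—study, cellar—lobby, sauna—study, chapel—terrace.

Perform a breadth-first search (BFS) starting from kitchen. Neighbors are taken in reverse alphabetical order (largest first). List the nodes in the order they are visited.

Visit kitchen; enqueue closet, cellar, attic → queue [closet, cellar, attic]
Visit closet; enqueue sauna, porch, office, library, foyer → queue [cellar, attic, sauna, porch, office, library, foyer]
Visit cellar; enqueue patio, lobby → queue [attic, sauna, porch, office, library, foyer, patio, lobby]
Visit attic; enqueue chapel → queue [sauna, porch, office, library, foyer, patio, lobby, chapel]
Visit sauna; enqueue study, nursery → queue [porch, office, library, foyer, patio, lobby, chapel, study, nursery]
Visit porch; enqueue annex → queue [office, library, foyer, patio, lobby, chapel, study, nursery, annex]
Visit office; enqueue terrace, gym → queue [library, foyer, patio, lobby, chapel, study, nursery, annex, terrace, gym]
Visit library; enqueue parlor → queue [foyer, patio, lobby, chapel, study, nursery, annex, terrace, gym, parlor]
Visit foyer → queue [patio, lobby, chapel, study, nursery, annex, terrace, gym, parlor]
Visit patio → queue [lobby, chapel, study, nursery, annex, terrace, gym, parlor]
Visit lobby → queue [chapel, study, nursery, annex, terrace, gym, parlor]
Visit chapel; enqueue loft → queue [study, nursery, annex, terrace, gym, parlor, loft]
Visit study → queue [nursery, annex, terrace, gym, parlor, loft]
Visit nursery → queue [annex, terrace, gym, parlor, loft]
Visit annex → queue [terrace, gym, parlor, loft]
Visit terrace → queue [gym, parlor, loft]
Visit gym → queue [parlor, loft]
Visit parlor → queue [loft]
Visit loft → queue []

kitchen -> closet -> cellar -> attic -> sauna -> porch -> office -> library -> foyer -> patio -> lobby -> chapel -> study -> nursery -> annex -> terrace -> gym -> parlor -> loft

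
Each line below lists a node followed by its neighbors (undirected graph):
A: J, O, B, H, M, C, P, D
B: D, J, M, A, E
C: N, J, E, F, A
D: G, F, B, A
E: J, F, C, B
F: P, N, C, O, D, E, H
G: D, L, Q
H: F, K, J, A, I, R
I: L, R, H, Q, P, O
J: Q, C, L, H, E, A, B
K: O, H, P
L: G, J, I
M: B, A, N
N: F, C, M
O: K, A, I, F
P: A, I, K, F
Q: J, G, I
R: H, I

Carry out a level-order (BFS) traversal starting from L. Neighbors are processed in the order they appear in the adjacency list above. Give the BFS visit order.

Visit L; enqueue G, J, I → queue [G, J, I]
Visit G; enqueue D, Q → queue [J, I, D, Q]
Visit J; enqueue C, H, E, A, B → queue [I, D, Q, C, H, E, A, B]
Visit I; enqueue R, P, O → queue [D, Q, C, H, E, A, B, R, P, O]
Visit D; enqueue F → queue [Q, C, H, E, A, B, R, P, O, F]
Visit Q → queue [C, H, E, A, B, R, P, O, F]
Visit C; enqueue N → queue [H, E, A, B, R, P, O, F, N]
Visit H; enqueue K → queue [E, A, B, R, P, O, F, N, K]
Visit E → queue [A, B, R, P, O, F, N, K]
Visit A; enqueue M → queue [B, R, P, O, F, N, K, M]
Visit B → queue [R, P, O, F, N, K, M]
Visit R → queue [P, O, F, N, K, M]
Visit P → queue [O, F, N, K, M]
Visit O → queue [F, N, K, M]
Visit F → queue [N, K, M]
Visit N → queue [K, M]
Visit K → queue [M]
Visit M → queue []

L -> G -> J -> I -> D -> Q -> C -> H -> E -> A -> B -> R -> P -> O -> F -> N -> K -> M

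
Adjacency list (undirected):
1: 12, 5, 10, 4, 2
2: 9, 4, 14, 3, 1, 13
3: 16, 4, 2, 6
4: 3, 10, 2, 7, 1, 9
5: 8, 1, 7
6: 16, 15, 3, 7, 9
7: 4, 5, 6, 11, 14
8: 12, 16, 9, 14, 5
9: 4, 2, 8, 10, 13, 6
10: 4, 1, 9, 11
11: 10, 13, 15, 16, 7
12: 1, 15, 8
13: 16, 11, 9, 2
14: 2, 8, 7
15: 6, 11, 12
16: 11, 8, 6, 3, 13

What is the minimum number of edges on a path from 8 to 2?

Level 0: 8
Level 1: 5, 9, 12, 14, 16
Level 2: 1, 2, 3, 4, 6, 7, 10, 11, 13, 15
2 first appears at level 2.

2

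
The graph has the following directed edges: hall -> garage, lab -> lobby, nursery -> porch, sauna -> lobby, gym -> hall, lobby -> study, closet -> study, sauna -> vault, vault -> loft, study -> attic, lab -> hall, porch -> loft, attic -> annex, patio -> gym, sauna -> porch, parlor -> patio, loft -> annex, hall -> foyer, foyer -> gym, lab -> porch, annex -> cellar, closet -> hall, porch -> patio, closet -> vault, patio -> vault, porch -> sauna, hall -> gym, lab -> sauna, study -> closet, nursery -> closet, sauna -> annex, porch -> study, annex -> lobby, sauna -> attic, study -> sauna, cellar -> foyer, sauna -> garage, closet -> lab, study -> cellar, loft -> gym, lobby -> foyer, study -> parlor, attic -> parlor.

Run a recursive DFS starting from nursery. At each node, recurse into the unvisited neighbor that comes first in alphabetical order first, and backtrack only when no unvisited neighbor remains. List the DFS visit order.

nursery → closet → hall → foyer → gym → garage → lab → lobby → study → attic → annex → cellar → parlor → patio → vault → loft → sauna → porch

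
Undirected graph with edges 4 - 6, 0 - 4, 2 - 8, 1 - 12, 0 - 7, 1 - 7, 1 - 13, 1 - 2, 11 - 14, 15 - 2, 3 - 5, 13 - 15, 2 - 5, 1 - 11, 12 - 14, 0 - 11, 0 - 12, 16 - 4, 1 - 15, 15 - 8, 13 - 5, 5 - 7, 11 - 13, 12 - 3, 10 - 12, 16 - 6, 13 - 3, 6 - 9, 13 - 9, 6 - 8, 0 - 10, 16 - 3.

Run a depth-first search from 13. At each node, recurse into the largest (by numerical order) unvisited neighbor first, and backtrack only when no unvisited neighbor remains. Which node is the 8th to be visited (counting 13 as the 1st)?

Visit 13
13 → 15
15 → 8
8 → 6
6 → 16
16 → 4
4 → 0
0 → 12
12 → 14
14 → 11
11 → 1
1 → 7
7 → 5
5 → 3
5 → 2
12 → 10
6 → 9

Visit order: 13, 15, 8, 6, 16, 4, 0, 12, 14, 11, 1, 7, 5, 3, 2, 10, 9

12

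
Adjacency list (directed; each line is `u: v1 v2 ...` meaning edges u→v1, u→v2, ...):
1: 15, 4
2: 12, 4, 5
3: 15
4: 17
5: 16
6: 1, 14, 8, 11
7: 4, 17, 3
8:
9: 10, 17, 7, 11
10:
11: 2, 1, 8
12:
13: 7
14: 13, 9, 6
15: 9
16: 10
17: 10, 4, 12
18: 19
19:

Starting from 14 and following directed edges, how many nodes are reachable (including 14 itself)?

17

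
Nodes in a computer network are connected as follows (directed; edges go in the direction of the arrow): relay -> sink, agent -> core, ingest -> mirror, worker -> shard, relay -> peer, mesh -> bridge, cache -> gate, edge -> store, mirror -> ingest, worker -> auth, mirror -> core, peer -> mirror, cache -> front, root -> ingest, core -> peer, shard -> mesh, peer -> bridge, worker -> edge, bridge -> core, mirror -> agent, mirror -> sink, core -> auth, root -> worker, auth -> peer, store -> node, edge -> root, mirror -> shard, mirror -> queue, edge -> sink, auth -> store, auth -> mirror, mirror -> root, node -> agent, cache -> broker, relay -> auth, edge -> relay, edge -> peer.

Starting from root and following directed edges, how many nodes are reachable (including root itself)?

17

BFS from root visits: root, ingest, worker, mirror, auth, edge, shard, agent, core, queue, sink, peer, store, relay, mesh, bridge, node
Reachable nodes: 17 of 21 total.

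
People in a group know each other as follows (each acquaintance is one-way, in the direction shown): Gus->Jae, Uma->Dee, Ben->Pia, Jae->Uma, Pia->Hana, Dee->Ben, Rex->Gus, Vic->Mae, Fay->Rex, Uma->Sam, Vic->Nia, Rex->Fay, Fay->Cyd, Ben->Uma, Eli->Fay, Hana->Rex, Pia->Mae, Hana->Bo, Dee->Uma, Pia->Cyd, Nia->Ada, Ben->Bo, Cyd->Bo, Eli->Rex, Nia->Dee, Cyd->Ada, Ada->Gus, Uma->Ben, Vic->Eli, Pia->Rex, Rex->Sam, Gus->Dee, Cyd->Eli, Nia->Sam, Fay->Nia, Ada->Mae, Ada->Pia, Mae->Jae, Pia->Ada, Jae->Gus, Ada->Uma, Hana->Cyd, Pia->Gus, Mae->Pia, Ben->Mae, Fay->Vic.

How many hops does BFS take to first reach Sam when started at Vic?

2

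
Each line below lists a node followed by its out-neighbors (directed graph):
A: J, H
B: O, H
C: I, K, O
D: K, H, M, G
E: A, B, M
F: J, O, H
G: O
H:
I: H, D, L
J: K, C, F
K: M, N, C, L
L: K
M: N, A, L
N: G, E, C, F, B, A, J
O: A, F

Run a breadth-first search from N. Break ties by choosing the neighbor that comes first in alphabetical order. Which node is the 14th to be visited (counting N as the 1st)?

Visit N; enqueue A, B, C, E, F, G, J → queue [A, B, C, E, F, G, J]
Visit A; enqueue H → queue [B, C, E, F, G, J, H]
Visit B; enqueue O → queue [C, E, F, G, J, H, O]
Visit C; enqueue I, K → queue [E, F, G, J, H, O, I, K]
Visit E; enqueue M → queue [F, G, J, H, O, I, K, M]
Visit F → queue [G, J, H, O, I, K, M]
Visit G → queue [J, H, O, I, K, M]
Visit J → queue [H, O, I, K, M]
Visit H → queue [O, I, K, M]
Visit O → queue [I, K, M]
Visit I; enqueue D, L → queue [K, M, D, L]
Visit K → queue [M, D, L]
Visit M → queue [D, L]
Visit D → queue [L]
Visit L → queue []

Visit order: N, A, B, C, E, F, G, J, H, O, I, K, M, D, L

D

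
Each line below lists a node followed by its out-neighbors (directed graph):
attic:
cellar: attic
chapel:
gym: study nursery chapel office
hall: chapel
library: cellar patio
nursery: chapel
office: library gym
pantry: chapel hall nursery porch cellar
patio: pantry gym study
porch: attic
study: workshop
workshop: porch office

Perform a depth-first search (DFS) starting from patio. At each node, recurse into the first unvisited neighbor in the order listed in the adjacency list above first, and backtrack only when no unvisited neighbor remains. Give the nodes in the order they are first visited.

Visit patio
patio → pantry
pantry → chapel
pantry → hall
pantry → nursery
pantry → porch
porch → attic
pantry → cellar
patio → gym
gym → study
study → workshop
workshop → office
office → library

patio → pantry → chapel → hall → nursery → porch → attic → cellar → gym → study → workshop → office → library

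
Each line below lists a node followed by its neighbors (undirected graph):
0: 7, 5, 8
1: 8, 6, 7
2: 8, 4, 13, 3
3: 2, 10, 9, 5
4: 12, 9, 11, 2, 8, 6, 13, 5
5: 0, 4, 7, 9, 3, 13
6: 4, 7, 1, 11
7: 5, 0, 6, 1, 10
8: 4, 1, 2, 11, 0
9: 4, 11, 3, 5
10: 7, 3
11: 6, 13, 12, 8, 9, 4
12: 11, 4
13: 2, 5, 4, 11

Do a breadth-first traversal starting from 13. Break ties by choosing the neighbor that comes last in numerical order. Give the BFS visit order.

13 -> 11 -> 5 -> 4 -> 2 -> 12 -> 9 -> 8 -> 6 -> 7 -> 3 -> 0 -> 1 -> 10

Visit 13; enqueue 11, 5, 4, 2 → queue [11, 5, 4, 2]
Visit 11; enqueue 12, 9, 8, 6 → queue [5, 4, 2, 12, 9, 8, 6]
Visit 5; enqueue 7, 3, 0 → queue [4, 2, 12, 9, 8, 6, 7, 3, 0]
Visit 4 → queue [2, 12, 9, 8, 6, 7, 3, 0]
Visit 2 → queue [12, 9, 8, 6, 7, 3, 0]
Visit 12 → queue [9, 8, 6, 7, 3, 0]
Visit 9 → queue [8, 6, 7, 3, 0]
Visit 8; enqueue 1 → queue [6, 7, 3, 0, 1]
Visit 6 → queue [7, 3, 0, 1]
Visit 7; enqueue 10 → queue [3, 0, 1, 10]
Visit 3 → queue [0, 1, 10]
Visit 0 → queue [1, 10]
Visit 1 → queue [10]
Visit 10 → queue []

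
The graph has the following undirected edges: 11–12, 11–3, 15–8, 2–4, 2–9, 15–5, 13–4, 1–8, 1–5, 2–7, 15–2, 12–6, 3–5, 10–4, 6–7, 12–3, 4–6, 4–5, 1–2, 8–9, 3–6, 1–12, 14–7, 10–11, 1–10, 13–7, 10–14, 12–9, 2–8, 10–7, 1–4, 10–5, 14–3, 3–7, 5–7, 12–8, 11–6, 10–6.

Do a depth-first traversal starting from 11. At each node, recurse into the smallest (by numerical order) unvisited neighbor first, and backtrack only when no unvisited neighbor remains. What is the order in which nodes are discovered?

11, 3, 5, 1, 2, 4, 6, 7, 10, 14, 13, 12, 8, 9, 15

Visit 11
11 → 3
3 → 5
5 → 1
1 → 2
2 → 4
4 → 6
6 → 7
7 → 10
10 → 14
7 → 13
6 → 12
12 → 8
8 → 9
8 → 15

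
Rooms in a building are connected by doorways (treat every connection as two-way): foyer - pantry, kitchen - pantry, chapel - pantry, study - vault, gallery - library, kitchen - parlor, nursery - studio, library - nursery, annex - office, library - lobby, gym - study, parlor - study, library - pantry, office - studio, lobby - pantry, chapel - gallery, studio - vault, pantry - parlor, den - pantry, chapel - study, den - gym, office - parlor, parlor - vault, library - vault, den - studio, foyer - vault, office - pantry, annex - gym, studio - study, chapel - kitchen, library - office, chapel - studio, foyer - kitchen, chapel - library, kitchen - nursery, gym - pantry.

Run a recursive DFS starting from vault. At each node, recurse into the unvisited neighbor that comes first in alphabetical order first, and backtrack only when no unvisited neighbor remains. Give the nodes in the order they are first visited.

Visit vault
vault → foyer
foyer → kitchen
kitchen → chapel
chapel → gallery
gallery → library
library → lobby
lobby → pantry
pantry → den
den → gym
gym → annex
annex → office
office → parlor
parlor → study
study → studio
studio → nursery

vault, foyer, kitchen, chapel, gallery, library, lobby, pantry, den, gym, annex, office, parlor, study, studio, nursery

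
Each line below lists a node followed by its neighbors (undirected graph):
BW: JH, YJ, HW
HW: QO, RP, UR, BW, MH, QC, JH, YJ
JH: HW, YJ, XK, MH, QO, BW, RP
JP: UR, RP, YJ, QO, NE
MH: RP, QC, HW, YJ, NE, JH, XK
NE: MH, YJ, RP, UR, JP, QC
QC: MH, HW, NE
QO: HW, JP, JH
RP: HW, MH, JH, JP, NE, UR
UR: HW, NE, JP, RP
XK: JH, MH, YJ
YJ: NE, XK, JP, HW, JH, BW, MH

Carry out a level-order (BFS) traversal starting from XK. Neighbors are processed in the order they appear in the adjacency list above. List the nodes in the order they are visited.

Visit XK; enqueue JH, MH, YJ → queue [JH, MH, YJ]
Visit JH; enqueue HW, QO, BW, RP → queue [MH, YJ, HW, QO, BW, RP]
Visit MH; enqueue QC, NE → queue [YJ, HW, QO, BW, RP, QC, NE]
Visit YJ; enqueue JP → queue [HW, QO, BW, RP, QC, NE, JP]
Visit HW; enqueue UR → queue [QO, BW, RP, QC, NE, JP, UR]
Visit QO → queue [BW, RP, QC, NE, JP, UR]
Visit BW → queue [RP, QC, NE, JP, UR]
Visit RP → queue [QC, NE, JP, UR]
Visit QC → queue [NE, JP, UR]
Visit NE → queue [JP, UR]
Visit JP → queue [UR]
Visit UR → queue []

XK JH MH YJ HW QO BW RP QC NE JP UR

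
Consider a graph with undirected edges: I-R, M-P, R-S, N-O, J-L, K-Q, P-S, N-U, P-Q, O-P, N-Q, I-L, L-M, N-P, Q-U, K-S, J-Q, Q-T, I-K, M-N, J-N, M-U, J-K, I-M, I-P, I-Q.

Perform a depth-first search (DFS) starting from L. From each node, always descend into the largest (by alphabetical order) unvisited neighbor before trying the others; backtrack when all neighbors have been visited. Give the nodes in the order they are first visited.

Visit L
L → M
M → U
U → Q
Q → T
Q → P
P → S
S → R
R → I
I → K
K → J
J → N
N → O

L, M, U, Q, T, P, S, R, I, K, J, N, O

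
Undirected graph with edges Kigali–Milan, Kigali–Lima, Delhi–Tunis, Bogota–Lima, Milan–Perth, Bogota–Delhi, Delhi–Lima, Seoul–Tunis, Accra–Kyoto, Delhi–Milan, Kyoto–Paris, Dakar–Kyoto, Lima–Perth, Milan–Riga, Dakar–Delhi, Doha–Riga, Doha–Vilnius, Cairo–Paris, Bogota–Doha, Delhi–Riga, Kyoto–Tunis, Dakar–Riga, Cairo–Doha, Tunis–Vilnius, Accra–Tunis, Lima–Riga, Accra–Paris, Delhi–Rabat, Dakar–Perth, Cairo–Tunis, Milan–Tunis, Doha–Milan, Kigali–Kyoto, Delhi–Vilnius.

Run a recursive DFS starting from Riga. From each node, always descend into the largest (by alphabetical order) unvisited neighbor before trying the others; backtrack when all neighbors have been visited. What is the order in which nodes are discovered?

Riga, Milan, Tunis, Vilnius, Doha, Cairo, Paris, Kyoto, Kigali, Lima, Perth, Dakar, Delhi, Rabat, Bogota, Accra, Seoul

Visit Riga
Riga → Milan
Milan → Tunis
Tunis → Vilnius
Vilnius → Doha
Doha → Cairo
Cairo → Paris
Paris → Kyoto
Kyoto → Kigali
Kigali → Lima
Lima → Perth
Perth → Dakar
Dakar → Delhi
Delhi → Rabat
Delhi → Bogota
Kyoto → Accra
Tunis → Seoul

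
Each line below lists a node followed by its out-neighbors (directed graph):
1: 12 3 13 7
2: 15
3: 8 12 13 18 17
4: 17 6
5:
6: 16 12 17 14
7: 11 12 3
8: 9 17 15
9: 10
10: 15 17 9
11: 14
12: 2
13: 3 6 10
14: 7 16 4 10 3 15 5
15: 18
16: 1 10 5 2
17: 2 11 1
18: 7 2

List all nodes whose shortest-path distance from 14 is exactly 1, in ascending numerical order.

3, 4, 5, 7, 10, 15, 16

Level 0: 14
Level 1: 3, 4, 5, 7, 10, 15, 16
Level 2: 1, 2, 6, 8, 9, 11, 12, 13, 17, 18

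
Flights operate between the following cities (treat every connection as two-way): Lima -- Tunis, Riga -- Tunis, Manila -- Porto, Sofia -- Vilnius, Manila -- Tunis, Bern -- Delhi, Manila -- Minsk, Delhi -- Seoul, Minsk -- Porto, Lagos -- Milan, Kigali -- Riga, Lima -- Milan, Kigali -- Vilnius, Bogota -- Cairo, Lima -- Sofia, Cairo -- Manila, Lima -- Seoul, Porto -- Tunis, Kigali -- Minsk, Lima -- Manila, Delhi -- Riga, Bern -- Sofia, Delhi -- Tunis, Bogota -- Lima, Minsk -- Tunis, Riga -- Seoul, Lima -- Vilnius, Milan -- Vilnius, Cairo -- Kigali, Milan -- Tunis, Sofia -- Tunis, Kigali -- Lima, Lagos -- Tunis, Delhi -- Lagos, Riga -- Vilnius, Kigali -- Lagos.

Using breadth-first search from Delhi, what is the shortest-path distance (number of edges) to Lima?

2

Level 0: Delhi
Level 1: Bern, Lagos, Riga, Seoul, Tunis
Level 2: Kigali, Lima, Manila, Milan, Minsk, Porto, Sofia, Vilnius
Level 3: Bogota, Cairo
Lima first appears at level 2.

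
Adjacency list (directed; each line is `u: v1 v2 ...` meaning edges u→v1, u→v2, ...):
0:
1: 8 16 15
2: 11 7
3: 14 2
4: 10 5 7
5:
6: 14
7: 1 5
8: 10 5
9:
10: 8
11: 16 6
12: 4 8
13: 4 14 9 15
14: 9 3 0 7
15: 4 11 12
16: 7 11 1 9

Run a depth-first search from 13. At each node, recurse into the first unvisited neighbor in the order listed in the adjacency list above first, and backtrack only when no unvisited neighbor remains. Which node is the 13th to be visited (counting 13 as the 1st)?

Visit 13
13 → 4
4 → 10
10 → 8
8 → 5
4 → 7
7 → 1
1 → 16
16 → 11
11 → 6
6 → 14
14 → 9
14 → 3
3 → 2
14 → 0
1 → 15
15 → 12

Visit order: 13, 4, 10, 8, 5, 7, 1, 16, 11, 6, 14, 9, 3, 2, 0, 15, 12

3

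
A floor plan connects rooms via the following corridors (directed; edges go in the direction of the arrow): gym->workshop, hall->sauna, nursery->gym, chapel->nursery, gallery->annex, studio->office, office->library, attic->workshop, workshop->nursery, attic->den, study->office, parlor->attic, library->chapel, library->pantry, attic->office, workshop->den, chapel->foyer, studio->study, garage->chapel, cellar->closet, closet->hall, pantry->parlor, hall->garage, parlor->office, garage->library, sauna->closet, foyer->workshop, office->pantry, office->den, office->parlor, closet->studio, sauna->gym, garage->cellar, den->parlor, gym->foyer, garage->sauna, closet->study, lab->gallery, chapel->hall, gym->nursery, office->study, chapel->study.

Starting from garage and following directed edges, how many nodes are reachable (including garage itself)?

BFS from garage visits: garage, cellar, chapel, library, sauna, closet, foyer, hall, nursery, study, pantry, gym, studio, workshop, office, parlor, den, attic
Reachable nodes: 18 of 21 total.

18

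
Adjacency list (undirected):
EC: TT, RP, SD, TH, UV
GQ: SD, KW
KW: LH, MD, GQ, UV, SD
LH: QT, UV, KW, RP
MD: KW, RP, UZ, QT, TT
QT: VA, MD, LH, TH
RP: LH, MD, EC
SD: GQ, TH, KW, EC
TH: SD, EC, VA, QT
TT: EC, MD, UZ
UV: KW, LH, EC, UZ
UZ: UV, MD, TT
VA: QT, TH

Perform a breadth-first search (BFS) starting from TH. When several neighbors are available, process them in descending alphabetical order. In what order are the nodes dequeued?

TH -> VA -> SD -> QT -> EC -> KW -> GQ -> MD -> LH -> UV -> TT -> RP -> UZ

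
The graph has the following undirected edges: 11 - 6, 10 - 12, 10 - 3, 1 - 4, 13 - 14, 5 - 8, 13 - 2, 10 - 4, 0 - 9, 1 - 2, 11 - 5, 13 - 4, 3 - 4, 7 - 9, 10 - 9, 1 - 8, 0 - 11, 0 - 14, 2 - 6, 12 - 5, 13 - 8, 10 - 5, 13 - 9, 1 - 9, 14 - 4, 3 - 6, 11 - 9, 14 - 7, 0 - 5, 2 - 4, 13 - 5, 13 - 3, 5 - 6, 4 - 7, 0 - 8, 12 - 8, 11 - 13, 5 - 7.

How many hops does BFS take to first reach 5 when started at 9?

Level 0: 9
Level 1: 0, 1, 7, 10, 11, 13
Level 2: 2, 3, 4, 5, 6, 8, 12, 14
5 first appears at level 2.

2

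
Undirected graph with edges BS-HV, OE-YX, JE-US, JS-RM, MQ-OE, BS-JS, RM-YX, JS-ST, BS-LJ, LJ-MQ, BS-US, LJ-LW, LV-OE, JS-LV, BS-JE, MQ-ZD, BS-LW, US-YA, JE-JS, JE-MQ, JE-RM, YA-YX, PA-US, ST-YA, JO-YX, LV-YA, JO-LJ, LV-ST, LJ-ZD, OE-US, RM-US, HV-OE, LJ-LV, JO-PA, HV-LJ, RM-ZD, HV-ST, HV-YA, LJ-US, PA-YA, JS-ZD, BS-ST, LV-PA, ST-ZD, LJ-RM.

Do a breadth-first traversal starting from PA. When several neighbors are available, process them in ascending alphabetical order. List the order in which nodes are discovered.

Visit PA; enqueue JO, LV, US, YA → queue [JO, LV, US, YA]
Visit JO; enqueue LJ, YX → queue [LV, US, YA, LJ, YX]
Visit LV; enqueue JS, OE, ST → queue [US, YA, LJ, YX, JS, OE, ST]
Visit US; enqueue BS, JE, RM → queue [YA, LJ, YX, JS, OE, ST, BS, JE, RM]
Visit YA; enqueue HV → queue [LJ, YX, JS, OE, ST, BS, JE, RM, HV]
Visit LJ; enqueue LW, MQ, ZD → queue [YX, JS, OE, ST, BS, JE, RM, HV, LW, MQ, ZD]
Visit YX → queue [JS, OE, ST, BS, JE, RM, HV, LW, MQ, ZD]
Visit JS → queue [OE, ST, BS, JE, RM, HV, LW, MQ, ZD]
Visit OE → queue [ST, BS, JE, RM, HV, LW, MQ, ZD]
Visit ST → queue [BS, JE, RM, HV, LW, MQ, ZD]
Visit BS → queue [JE, RM, HV, LW, MQ, ZD]
Visit JE → queue [RM, HV, LW, MQ, ZD]
Visit RM → queue [HV, LW, MQ, ZD]
Visit HV → queue [LW, MQ, ZD]
Visit LW → queue [MQ, ZD]
Visit MQ → queue [ZD]
Visit ZD → queue []

PA → JO → LV → US → YA → LJ → YX → JS → OE → ST → BS → JE → RM → HV → LW → MQ → ZD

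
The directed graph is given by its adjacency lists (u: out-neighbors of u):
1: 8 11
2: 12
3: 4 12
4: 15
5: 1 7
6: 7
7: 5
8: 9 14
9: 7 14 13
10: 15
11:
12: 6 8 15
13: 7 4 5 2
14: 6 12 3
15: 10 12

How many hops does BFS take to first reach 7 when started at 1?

Level 0: 1
Level 1: 8, 11
Level 2: 9, 14
Level 3: 3, 6, 7, 12, 13
Level 4: 2, 4, 5, 15
Level 5: 10
7 first appears at level 3.

3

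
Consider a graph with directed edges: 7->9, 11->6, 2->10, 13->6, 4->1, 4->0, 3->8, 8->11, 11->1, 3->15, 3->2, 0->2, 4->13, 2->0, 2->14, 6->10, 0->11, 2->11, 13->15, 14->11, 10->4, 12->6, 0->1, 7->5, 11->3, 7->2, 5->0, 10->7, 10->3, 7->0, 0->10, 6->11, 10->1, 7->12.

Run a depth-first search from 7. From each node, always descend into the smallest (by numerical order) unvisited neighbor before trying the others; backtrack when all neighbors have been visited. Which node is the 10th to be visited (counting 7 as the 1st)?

15

Visit 7
7 → 0
0 → 1
0 → 2
2 → 10
10 → 3
3 → 8
8 → 11
11 → 6
3 → 15
10 → 4
4 → 13
2 → 14
7 → 5
7 → 9
7 → 12

Visit order: 7, 0, 1, 2, 10, 3, 8, 11, 6, 15, 4, 13, 14, 5, 9, 12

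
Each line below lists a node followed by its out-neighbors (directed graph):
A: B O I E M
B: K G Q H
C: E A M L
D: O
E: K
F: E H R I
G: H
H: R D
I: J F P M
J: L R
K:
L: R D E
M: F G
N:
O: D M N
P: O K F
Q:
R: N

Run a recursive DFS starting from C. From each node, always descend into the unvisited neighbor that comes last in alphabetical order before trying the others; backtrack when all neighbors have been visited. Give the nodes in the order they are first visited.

C M G H R N D O F I P K J L E A B Q

Visit C
C → M
M → G
G → H
H → R
R → N
H → D
D → O
M → F
F → I
I → P
P → K
I → J
J → L
L → E
C → A
A → B
B → Q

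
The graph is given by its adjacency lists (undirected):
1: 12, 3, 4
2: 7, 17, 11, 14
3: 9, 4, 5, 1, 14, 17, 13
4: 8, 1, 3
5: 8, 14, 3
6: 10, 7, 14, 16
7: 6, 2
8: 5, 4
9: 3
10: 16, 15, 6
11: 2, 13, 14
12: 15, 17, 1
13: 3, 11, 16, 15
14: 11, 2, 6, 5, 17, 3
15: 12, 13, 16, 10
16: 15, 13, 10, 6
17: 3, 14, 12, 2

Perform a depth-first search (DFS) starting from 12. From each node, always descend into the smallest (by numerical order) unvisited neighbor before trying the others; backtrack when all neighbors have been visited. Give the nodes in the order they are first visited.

12, 1, 3, 4, 8, 5, 14, 2, 7, 6, 10, 15, 13, 11, 16, 17, 9

Visit 12
12 → 1
1 → 3
3 → 4
4 → 8
8 → 5
5 → 14
14 → 2
2 → 7
7 → 6
6 → 10
10 → 15
15 → 13
13 → 11
13 → 16
2 → 17
3 → 9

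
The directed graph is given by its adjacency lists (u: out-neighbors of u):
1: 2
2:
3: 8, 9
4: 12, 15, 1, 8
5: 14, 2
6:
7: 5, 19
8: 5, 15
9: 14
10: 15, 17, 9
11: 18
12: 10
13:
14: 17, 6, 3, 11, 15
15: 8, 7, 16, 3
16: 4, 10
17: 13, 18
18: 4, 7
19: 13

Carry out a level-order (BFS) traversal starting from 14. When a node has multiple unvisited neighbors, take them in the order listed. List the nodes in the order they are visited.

14, 17, 6, 3, 11, 15, 13, 18, 8, 9, 7, 16, 4, 5, 19, 10, 12, 1, 2

Visit 14; enqueue 17, 6, 3, 11, 15 → queue [17, 6, 3, 11, 15]
Visit 17; enqueue 13, 18 → queue [6, 3, 11, 15, 13, 18]
Visit 6 → queue [3, 11, 15, 13, 18]
Visit 3; enqueue 8, 9 → queue [11, 15, 13, 18, 8, 9]
Visit 11 → queue [15, 13, 18, 8, 9]
Visit 15; enqueue 7, 16 → queue [13, 18, 8, 9, 7, 16]
Visit 13 → queue [18, 8, 9, 7, 16]
Visit 18; enqueue 4 → queue [8, 9, 7, 16, 4]
Visit 8; enqueue 5 → queue [9, 7, 16, 4, 5]
Visit 9 → queue [7, 16, 4, 5]
Visit 7; enqueue 19 → queue [16, 4, 5, 19]
Visit 16; enqueue 10 → queue [4, 5, 19, 10]
Visit 4; enqueue 12, 1 → queue [5, 19, 10, 12, 1]
Visit 5; enqueue 2 → queue [19, 10, 12, 1, 2]
Visit 19 → queue [10, 12, 1, 2]
Visit 10 → queue [12, 1, 2]
Visit 12 → queue [1, 2]
Visit 1 → queue [2]
Visit 2 → queue []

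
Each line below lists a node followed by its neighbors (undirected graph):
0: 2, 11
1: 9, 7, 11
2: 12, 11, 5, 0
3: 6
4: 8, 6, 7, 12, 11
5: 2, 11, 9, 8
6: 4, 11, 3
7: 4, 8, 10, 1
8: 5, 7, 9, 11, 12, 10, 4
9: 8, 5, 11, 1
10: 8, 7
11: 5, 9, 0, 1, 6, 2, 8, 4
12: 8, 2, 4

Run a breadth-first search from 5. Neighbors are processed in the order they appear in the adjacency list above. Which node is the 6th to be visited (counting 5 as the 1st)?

12

Visit 5; enqueue 2, 11, 9, 8 → queue [2, 11, 9, 8]
Visit 2; enqueue 12, 0 → queue [11, 9, 8, 12, 0]
Visit 11; enqueue 1, 6, 4 → queue [9, 8, 12, 0, 1, 6, 4]
Visit 9 → queue [8, 12, 0, 1, 6, 4]
Visit 8; enqueue 7, 10 → queue [12, 0, 1, 6, 4, 7, 10]
Visit 12 → queue [0, 1, 6, 4, 7, 10]
Visit 0 → queue [1, 6, 4, 7, 10]
Visit 1 → queue [6, 4, 7, 10]
Visit 6; enqueue 3 → queue [4, 7, 10, 3]
Visit 4 → queue [7, 10, 3]
Visit 7 → queue [10, 3]
Visit 10 → queue [3]
Visit 3 → queue []

Visit order: 5, 2, 11, 9, 8, 12, 0, 1, 6, 4, 7, 10, 3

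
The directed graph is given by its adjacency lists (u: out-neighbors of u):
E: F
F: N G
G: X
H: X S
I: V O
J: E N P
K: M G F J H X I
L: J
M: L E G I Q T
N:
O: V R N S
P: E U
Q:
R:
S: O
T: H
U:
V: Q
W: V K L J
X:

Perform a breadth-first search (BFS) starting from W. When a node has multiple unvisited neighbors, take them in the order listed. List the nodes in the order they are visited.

W V K L J Q M G F H X I E N P T S O U R

Visit W; enqueue V, K, L, J → queue [V, K, L, J]
Visit V; enqueue Q → queue [K, L, J, Q]
Visit K; enqueue M, G, F, H, X, I → queue [L, J, Q, M, G, F, H, X, I]
Visit L → queue [J, Q, M, G, F, H, X, I]
Visit J; enqueue E, N, P → queue [Q, M, G, F, H, X, I, E, N, P]
Visit Q → queue [M, G, F, H, X, I, E, N, P]
Visit M; enqueue T → queue [G, F, H, X, I, E, N, P, T]
Visit G → queue [F, H, X, I, E, N, P, T]
Visit F → queue [H, X, I, E, N, P, T]
Visit H; enqueue S → queue [X, I, E, N, P, T, S]
Visit X → queue [I, E, N, P, T, S]
Visit I; enqueue O → queue [E, N, P, T, S, O]
Visit E → queue [N, P, T, S, O]
Visit N → queue [P, T, S, O]
Visit P; enqueue U → queue [T, S, O, U]
Visit T → queue [S, O, U]
Visit S → queue [O, U]
Visit O; enqueue R → queue [U, R]
Visit U → queue [R]
Visit R → queue []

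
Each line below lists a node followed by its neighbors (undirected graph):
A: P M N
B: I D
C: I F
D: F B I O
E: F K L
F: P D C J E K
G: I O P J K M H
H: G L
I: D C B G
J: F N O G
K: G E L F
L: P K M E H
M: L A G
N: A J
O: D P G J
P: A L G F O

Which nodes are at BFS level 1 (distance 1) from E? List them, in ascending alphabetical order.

Level 0: E
Level 1: F, K, L
Level 2: C, D, G, H, J, M, P
Level 3: A, B, I, N, O

F, K, L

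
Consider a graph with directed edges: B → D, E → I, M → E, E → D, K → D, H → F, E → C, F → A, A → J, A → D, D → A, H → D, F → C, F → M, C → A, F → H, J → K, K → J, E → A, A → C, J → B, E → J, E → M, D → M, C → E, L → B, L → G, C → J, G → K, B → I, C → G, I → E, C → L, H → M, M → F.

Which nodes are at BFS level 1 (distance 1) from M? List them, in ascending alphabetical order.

E, F

Level 0: M
Level 1: E, F
Level 2: A, C, D, H, I, J
Level 3: B, G, K, L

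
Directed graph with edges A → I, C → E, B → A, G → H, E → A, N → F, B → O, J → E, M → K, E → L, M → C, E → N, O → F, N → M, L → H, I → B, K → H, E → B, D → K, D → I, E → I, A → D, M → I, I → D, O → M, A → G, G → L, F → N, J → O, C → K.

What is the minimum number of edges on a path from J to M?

Level 0: J
Level 1: E, O
Level 2: A, B, F, I, L, M, N
Level 3: C, D, G, H, K
M first appears at level 2.

2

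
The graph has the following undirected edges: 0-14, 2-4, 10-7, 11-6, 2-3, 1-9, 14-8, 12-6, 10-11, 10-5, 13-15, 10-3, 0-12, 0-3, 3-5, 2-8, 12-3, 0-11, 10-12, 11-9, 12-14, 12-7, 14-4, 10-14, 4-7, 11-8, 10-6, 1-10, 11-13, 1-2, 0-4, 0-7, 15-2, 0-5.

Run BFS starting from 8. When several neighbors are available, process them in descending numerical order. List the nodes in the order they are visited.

8, 14, 11, 2, 12, 10, 4, 0, 13, 9, 6, 15, 3, 1, 7, 5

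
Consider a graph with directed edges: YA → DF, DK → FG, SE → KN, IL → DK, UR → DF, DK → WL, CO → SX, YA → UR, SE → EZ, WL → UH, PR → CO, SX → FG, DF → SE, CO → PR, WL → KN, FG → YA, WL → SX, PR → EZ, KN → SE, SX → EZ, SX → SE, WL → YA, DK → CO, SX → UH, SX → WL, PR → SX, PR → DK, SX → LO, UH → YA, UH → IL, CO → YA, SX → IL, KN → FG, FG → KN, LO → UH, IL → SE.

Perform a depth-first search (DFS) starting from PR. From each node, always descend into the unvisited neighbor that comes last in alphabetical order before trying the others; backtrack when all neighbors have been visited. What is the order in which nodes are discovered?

PR SX WL YA UR DF SE KN FG EZ UH IL DK CO LO

Visit PR
PR → SX
SX → WL
WL → YA
YA → UR
UR → DF
DF → SE
SE → KN
KN → FG
SE → EZ
WL → UH
UH → IL
IL → DK
DK → CO
SX → LO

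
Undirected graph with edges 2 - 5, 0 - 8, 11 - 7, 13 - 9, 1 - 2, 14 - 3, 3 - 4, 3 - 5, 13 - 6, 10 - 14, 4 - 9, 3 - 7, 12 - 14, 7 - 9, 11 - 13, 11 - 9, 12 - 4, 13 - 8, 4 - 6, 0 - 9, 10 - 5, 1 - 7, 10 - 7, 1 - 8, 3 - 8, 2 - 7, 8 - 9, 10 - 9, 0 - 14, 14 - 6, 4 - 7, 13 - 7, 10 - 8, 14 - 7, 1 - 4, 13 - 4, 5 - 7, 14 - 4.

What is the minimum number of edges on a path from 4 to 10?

2

Level 0: 4
Level 1: 1, 3, 6, 7, 9, 12, 13, 14
Level 2: 0, 2, 5, 8, 10, 11
10 first appears at level 2.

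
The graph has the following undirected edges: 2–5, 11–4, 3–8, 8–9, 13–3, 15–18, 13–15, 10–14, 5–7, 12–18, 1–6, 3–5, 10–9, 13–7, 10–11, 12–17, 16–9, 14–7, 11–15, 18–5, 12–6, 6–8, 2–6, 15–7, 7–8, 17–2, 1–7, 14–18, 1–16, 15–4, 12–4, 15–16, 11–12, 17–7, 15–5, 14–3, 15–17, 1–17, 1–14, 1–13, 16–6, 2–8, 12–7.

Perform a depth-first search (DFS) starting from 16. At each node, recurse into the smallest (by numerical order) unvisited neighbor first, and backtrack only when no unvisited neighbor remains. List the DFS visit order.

Visit 16
16 → 1
1 → 6
6 → 2
2 → 5
5 → 3
3 → 8
8 → 7
7 → 12
12 → 4
4 → 11
11 → 10
10 → 9
10 → 14
14 → 18
18 → 15
15 → 13
15 → 17

16 -> 1 -> 6 -> 2 -> 5 -> 3 -> 8 -> 7 -> 12 -> 4 -> 11 -> 10 -> 9 -> 14 -> 18 -> 15 -> 13 -> 17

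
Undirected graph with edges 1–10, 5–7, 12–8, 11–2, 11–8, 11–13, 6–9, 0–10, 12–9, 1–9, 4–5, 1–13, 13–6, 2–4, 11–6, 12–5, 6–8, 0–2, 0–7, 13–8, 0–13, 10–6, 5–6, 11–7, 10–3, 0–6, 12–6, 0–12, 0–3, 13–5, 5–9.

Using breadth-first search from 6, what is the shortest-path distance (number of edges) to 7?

2

Level 0: 6
Level 1: 0, 5, 8, 9, 10, 11, 12, 13
Level 2: 1, 2, 3, 4, 7
7 first appears at level 2.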